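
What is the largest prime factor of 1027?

79

1027 = 13 · 79
79 is prime.
So 1027 = 13 · 79; the largest prime factor is 79.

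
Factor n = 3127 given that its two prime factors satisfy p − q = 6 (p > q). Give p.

Since p = q + 6, we have 3127 = q(q + 6), so q² + 6q − 3127 = 0.
Discriminant: 6² + 4·3127 = 36 + 12508 = 12544; √12544 = 112.
q = (−6 + 112)/2 = 53, and p = q + 6 = 59.
Check: 53 · 59 = 3127.

59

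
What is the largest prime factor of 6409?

6409 = 13 · 493
493 = 17 · 29
29 is prime.
So 6409 = 13 · 17 · 29; the largest prime factor is 29.

29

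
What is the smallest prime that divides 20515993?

20515993 is odd.
Digit sum 34, not divisible by 3.
Ends in 3: not divisible by 5.
7: 20515993 = 7·2930856 + 1
11: 20515993 = 11·1865090 + 3
13: 20515993 = 13·1578153 + 4
17: 20515993 = 17·1206823 + 2
19: 20515993 = 19·1079789 + 2
23: 20515993 = 23·891999 + 16
29: 20515993 = 29·707448 + 1
31: 20515993 = 31·661806 + 7
37: 20515993 = 37·554486 + 11
41: 20515993 = 41·500390 + 3
43: 20515993 = 43·477116 + 5
47: 20515993 = 47·436510 + 23
53: 20515993 = 53·387094 + 11
59: 20515993 = 59·347728 + 41
61: 20515993 = 61·336327 + 46
67: 20515993 = 67·306208 + 57
71: 20515993 = 71·288957 + 46
73: 20515993 = 73·281041

73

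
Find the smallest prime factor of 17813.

47

17813 is odd.
Digit sum 20, not divisible by 3.
Ends in 3: not divisible by 5.
7: 17813 = 7·2544 + 5
11: 17813 = 11·1619 + 4
13: 17813 = 13·1370 + 3
17: 17813 = 17·1047 + 14
19: 17813 = 19·937 + 10
23: 17813 = 23·774 + 11
29: 17813 = 29·614 + 7
31: 17813 = 31·574 + 19
37: 17813 = 37·481 + 16
41: 17813 = 41·434 + 19
43: 17813 = 43·414 + 11
47: 17813 = 47·379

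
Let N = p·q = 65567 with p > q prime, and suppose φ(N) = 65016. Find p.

φ(n) = (p−1)(q−1) = n − (p+q) + 1, so p + q = 65567 − 65016 + 1 = 552.
p and q are the roots of t² − 552t + 65567 = 0.
Discriminant: 552² − 4·65567 = 304704 − 262268 = 42436; √42436 = 206.
q = (552 − 206)/2 = 173, p = (552 + 206)/2 = 379.
Check: 173 · 379 = 65567.

379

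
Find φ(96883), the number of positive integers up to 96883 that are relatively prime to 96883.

88320

Factor: 96883 = 17 · 41 · 139.
φ(96883) = (17−1) · (41−1) · (139−1) = 16 · 40 · 138 = 88320.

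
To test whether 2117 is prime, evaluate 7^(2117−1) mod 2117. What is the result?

7^1 ≡ 7 (mod 2117)
7^2 ≡ 7^2 = 49 ≡ 49 (mod 2117)
7^4 ≡ 49^2 = 2401 ≡ 284 (mod 2117)
7^8 ≡ 284^2 = 80656 ≡ 210 (mod 2117)
7^16 ≡ 210^2 = 44100 ≡ 1760 (mod 2117)
7^32 ≡ 1760^2 = 3097600 ≡ 429 (mod 2117)
7^64 ≡ 429^2 = 184041 ≡ 1979 (mod 2117)
7^128 ≡ 1979^2 = 3916441 ≡ 2108 (mod 2117)
7^256 ≡ 2108^2 = 4443664 ≡ 81 (mod 2117)
7^512 ≡ 81^2 = 6561 ≡ 210 (mod 2117)
7^1024 ≡ 210^2 = 44100 ≡ 1760 (mod 2117)
7^2048 ≡ 1760^2 = 3097600 ≡ 429 (mod 2117)
2116 = 2048 + 64 + 4 in binary powers of 2.
So 7^2116 ≡ 429 · 1979 · 284 ≡ 1963 (mod 2117).
Since 1963 ≠ 1, base 7 is a Fermat witness: 2117 is composite.

1963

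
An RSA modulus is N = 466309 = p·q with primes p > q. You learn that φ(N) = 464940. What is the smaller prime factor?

631

φ(n) = (p−1)(q−1) = n − (p+q) + 1, so p + q = 466309 − 464940 + 1 = 1370.
p and q are the roots of t² − 1370t + 466309 = 0.
Discriminant: 1370² − 4·466309 = 1876900 − 1865236 = 11664; √11664 = 108.
q = (1370 − 108)/2 = 631, p = (1370 + 108)/2 = 739.
Check: 631 · 739 = 466309.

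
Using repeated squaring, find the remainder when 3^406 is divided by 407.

3^1 ≡ 3 (mod 407)
3^2 ≡ 3^2 = 9 ≡ 9 (mod 407)
3^4 ≡ 9^2 = 81 ≡ 81 (mod 407)
3^8 ≡ 81^2 = 6561 ≡ 49 (mod 407)
3^16 ≡ 49^2 = 2401 ≡ 366 (mod 407)
3^32 ≡ 366^2 = 133956 ≡ 53 (mod 407)
3^64 ≡ 53^2 = 2809 ≡ 367 (mod 407)
3^128 ≡ 367^2 = 134689 ≡ 379 (mod 407)
3^256 ≡ 379^2 = 143641 ≡ 377 (mod 407)
406 = 256 + 128 + 16 + 4 + 2 in binary powers of 2.
So 3^406 ≡ 377 · 379 · 366 · 81 · 9 ≡ 256 (mod 407).
Since 256 ≠ 1, base 3 is a Fermat witness: 407 is composite.

256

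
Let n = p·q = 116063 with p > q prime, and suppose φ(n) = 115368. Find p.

φ(n) = (p−1)(q−1) = n − (p+q) + 1, so p + q = 116063 − 115368 + 1 = 696.
p and q are the roots of t² − 696t + 116063 = 0.
Discriminant: 696² − 4·116063 = 484416 − 464252 = 20164; √20164 = 142.
q = (696 − 142)/2 = 277, p = (696 + 142)/2 = 419.
Check: 277 · 419 = 116063.

419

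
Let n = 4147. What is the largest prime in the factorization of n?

4147 = 11 · 377
377 = 13 · 29
29 is prime.
So 4147 = 11 · 13 · 29; the largest prime factor is 29.

29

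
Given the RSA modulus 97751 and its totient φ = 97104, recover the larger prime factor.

φ(n) = (p−1)(q−1) = n − (p+q) + 1, so p + q = 97751 − 97104 + 1 = 648.
p and q are the roots of t² − 648t + 97751 = 0.
Discriminant: 648² − 4·97751 = 419904 − 391004 = 28900; √28900 = 170.
q = (648 − 170)/2 = 239, p = (648 + 170)/2 = 409.
Check: 239 · 409 = 97751.

409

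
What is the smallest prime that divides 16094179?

16094179 is odd.
Digit sum 37, not divisible by 3.
Ends in 9: not divisible by 5.
7: 16094179 = 7·2299168 + 3
11: 16094179 = 11·1463107 + 2
13: 16094179 = 13·1238013 + 10
17: 16094179 = 17·946716 + 7
19: 16094179 = 19·847062 + 1
23: 16094179 = 23·699746 + 21
29: 16094179 = 29·554971 + 20
31: 16094179 = 31·519167 + 2
37: 16094179 = 37·434977 + 30
41: 16094179 = 41·392540 + 39
43: 16094179 = 43·374283 + 10
47: 16094179 = 47·342429 + 16
53: 16094179 = 53·303663 + 40
59: 16094179 = 59·272782 + 41
61: 16094179 = 61·263839

61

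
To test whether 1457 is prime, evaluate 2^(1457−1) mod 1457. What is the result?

1397

2^1 ≡ 2 (mod 1457)
2^2 ≡ 2^2 = 4 ≡ 4 (mod 1457)
2^4 ≡ 4^2 = 16 ≡ 16 (mod 1457)
2^8 ≡ 16^2 = 256 ≡ 256 (mod 1457)
2^16 ≡ 256^2 = 65536 ≡ 1428 (mod 1457)
2^32 ≡ 1428^2 = 2039184 ≡ 841 (mod 1457)
2^64 ≡ 841^2 = 707281 ≡ 636 (mod 1457)
2^128 ≡ 636^2 = 404496 ≡ 907 (mod 1457)
2^256 ≡ 907^2 = 822649 ≡ 901 (mod 1457)
2^512 ≡ 901^2 = 811801 ≡ 252 (mod 1457)
2^1024 ≡ 252^2 = 63504 ≡ 853 (mod 1457)
1456 = 1024 + 256 + 128 + 32 + 16 in binary powers of 2.
So 2^1456 ≡ 853 · 901 · 907 · 841 · 1428 ≡ 1397 (mod 1457).
Since 1397 ≠ 1, base 2 is a Fermat witness: 1457 is composite.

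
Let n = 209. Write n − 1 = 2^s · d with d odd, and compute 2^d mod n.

41

209 − 1 = 208 = 2^4 · 13, so d = 13.
2^1 ≡ 2 (mod 209)
2^2 ≡ 2^2 = 4 ≡ 4 (mod 209)
2^4 ≡ 4^2 = 16 ≡ 16 (mod 209)
2^8 ≡ 16^2 = 256 ≡ 47 (mod 209)
13 = 8 + 4 + 1 in binary powers of 2.
So 2^13 ≡ 47 · 16 · 2 ≡ 41 (mod 209).
Squaring chain: 41 → 9 → 81 → 82; never reaches −1, so base 2 is a Miller–Rabin witness that 209 is composite.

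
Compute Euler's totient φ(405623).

384160

Factor: 405623 = 29 · 71 · 197.
φ(405623) = (29−1) · (71−1) · (197−1) = 28 · 70 · 196 = 384160.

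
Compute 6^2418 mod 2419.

6^1 ≡ 6 (mod 2419)
6^2 ≡ 6^2 = 36 ≡ 36 (mod 2419)
6^4 ≡ 36^2 = 1296 ≡ 1296 (mod 2419)
6^8 ≡ 1296^2 = 1679616 ≡ 830 (mod 2419)
6^16 ≡ 830^2 = 688900 ≡ 1904 (mod 2419)
6^32 ≡ 1904^2 = 3625216 ≡ 1554 (mod 2419)
6^64 ≡ 1554^2 = 2414916 ≡ 754 (mod 2419)
6^128 ≡ 754^2 = 568516 ≡ 51 (mod 2419)
6^256 ≡ 51^2 = 2601 ≡ 182 (mod 2419)
6^512 ≡ 182^2 = 33124 ≡ 1677 (mod 2419)
6^1024 ≡ 1677^2 = 2812329 ≡ 1451 (mod 2419)
6^2048 ≡ 1451^2 = 2105401 ≡ 871 (mod 2419)
2418 = 2048 + 256 + 64 + 32 + 16 + 2 in binary powers of 2.
So 6^2418 ≡ 871 · 182 · 754 · 1554 · 1904 · 36 ≡ 1673 (mod 2419).
Since 1673 ≠ 1, base 6 is a Fermat witness: 2419 is composite.

1673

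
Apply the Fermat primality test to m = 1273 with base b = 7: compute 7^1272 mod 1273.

7^1 ≡ 7 (mod 1273)
7^2 ≡ 7^2 = 49 ≡ 49 (mod 1273)
7^4 ≡ 49^2 = 2401 ≡ 1128 (mod 1273)
7^8 ≡ 1128^2 = 1272384 ≡ 657 (mod 1273)
7^16 ≡ 657^2 = 431649 ≡ 102 (mod 1273)
7^32 ≡ 102^2 = 10404 ≡ 220 (mod 1273)
7^64 ≡ 220^2 = 48400 ≡ 26 (mod 1273)
7^128 ≡ 26^2 = 676 ≡ 676 (mod 1273)
7^256 ≡ 676^2 = 456976 ≡ 1242 (mod 1273)
7^512 ≡ 1242^2 = 1542564 ≡ 961 (mod 1273)
7^1024 ≡ 961^2 = 923521 ≡ 596 (mod 1273)
1272 = 1024 + 128 + 64 + 32 + 16 + 8 in binary powers of 2.
So 7^1272 ≡ 596 · 676 · 26 · 220 · 102 · 657 ≡ 1179 (mod 1273).
Since 1179 ≠ 1, base 7 is a Fermat witness: 1273 is composite.

1179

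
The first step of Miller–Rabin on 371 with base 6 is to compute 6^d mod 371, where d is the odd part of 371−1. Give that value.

216

371 − 1 = 370 = 2^1 · 185, so d = 185.
6^1 ≡ 6 (mod 371)
6^2 ≡ 6^2 = 36 ≡ 36 (mod 371)
6^4 ≡ 36^2 = 1296 ≡ 183 (mod 371)
6^8 ≡ 183^2 = 33489 ≡ 99 (mod 371)
6^16 ≡ 99^2 = 9801 ≡ 155 (mod 371)
6^32 ≡ 155^2 = 24025 ≡ 281 (mod 371)
6^64 ≡ 281^2 = 78961 ≡ 309 (mod 371)
6^128 ≡ 309^2 = 95481 ≡ 134 (mod 371)
185 = 128 + 32 + 16 + 8 + 1 in binary powers of 2.
So 6^185 ≡ 134 · 281 · 155 · 99 · 6 ≡ 216 (mod 371).
Squaring chain: 216; never reaches −1, so base 6 is a Miller–Rabin witness that 371 is composite.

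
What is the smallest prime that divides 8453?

8453 is odd.
Digit sum 20, not divisible by 3.
Ends in 3: not divisible by 5.
7: 8453 = 7·1207 + 4
11: 8453 = 11·768 + 5
13: 8453 = 13·650 + 3
17: 8453 = 17·497 + 4
19: 8453 = 19·444 + 17
23: 8453 = 23·367 + 12
29: 8453 = 29·291 + 14
31: 8453 = 31·272 + 21
37: 8453 = 37·228 + 17
41: 8453 = 41·206 + 7
43: 8453 = 43·196 + 25
47: 8453 = 47·179 + 40
53: 8453 = 53·159 + 26
59: 8453 = 59·143 + 16
61: 8453 = 61·138 + 35
67: 8453 = 67·126 + 11
71: 8453 = 71·119 + 4
73: 8453 = 73·115 + 58
79: 8453 = 79·107

79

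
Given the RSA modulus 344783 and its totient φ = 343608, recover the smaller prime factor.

557

φ(n) = (p−1)(q−1) = n − (p+q) + 1, so p + q = 344783 − 343608 + 1 = 1176.
p and q are the roots of t² − 1176t + 344783 = 0.
Discriminant: 1176² − 4·344783 = 1382976 − 1379132 = 3844; √3844 = 62.
q = (1176 − 62)/2 = 557, p = (1176 + 62)/2 = 619.
Check: 557 · 619 = 344783.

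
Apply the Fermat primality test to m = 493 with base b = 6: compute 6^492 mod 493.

268

6^1 ≡ 6 (mod 493)
6^2 ≡ 6^2 = 36 ≡ 36 (mod 493)
6^4 ≡ 36^2 = 1296 ≡ 310 (mod 493)
6^8 ≡ 310^2 = 96100 ≡ 458 (mod 493)
6^16 ≡ 458^2 = 209764 ≡ 239 (mod 493)
6^32 ≡ 239^2 = 57121 ≡ 426 (mod 493)
6^64 ≡ 426^2 = 181476 ≡ 52 (mod 493)
6^128 ≡ 52^2 = 2704 ≡ 239 (mod 493)
6^256 ≡ 239^2 = 57121 ≡ 426 (mod 493)
492 = 256 + 128 + 64 + 32 + 8 + 4 in binary powers of 2.
So 6^492 ≡ 426 · 239 · 52 · 426 · 458 · 310 ≡ 268 (mod 493).
Since 268 ≠ 1, base 6 is a Fermat witness: 493 is composite.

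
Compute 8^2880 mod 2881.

692

8^1 ≡ 8 (mod 2881)
8^2 ≡ 8^2 = 64 ≡ 64 (mod 2881)
8^4 ≡ 64^2 = 4096 ≡ 1215 (mod 2881)
8^8 ≡ 1215^2 = 1476225 ≡ 1153 (mod 2881)
8^16 ≡ 1153^2 = 1329409 ≡ 1268 (mod 2881)
8^32 ≡ 1268^2 = 1607824 ≡ 226 (mod 2881)
8^64 ≡ 226^2 = 51076 ≡ 2099 (mod 2881)
8^128 ≡ 2099^2 = 4405801 ≡ 752 (mod 2881)
8^256 ≡ 752^2 = 565504 ≡ 828 (mod 2881)
8^512 ≡ 828^2 = 685584 ≡ 2787 (mod 2881)
8^1024 ≡ 2787^2 = 7767369 ≡ 193 (mod 2881)
8^2048 ≡ 193^2 = 37249 ≡ 2677 (mod 2881)
2880 = 2048 + 512 + 256 + 64 in binary powers of 2.
So 8^2880 ≡ 2677 · 2787 · 828 · 2099 ≡ 692 (mod 2881).
Since 692 ≠ 1, base 8 is a Fermat witness: 2881 is composite.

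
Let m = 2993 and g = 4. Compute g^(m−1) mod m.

4^1 ≡ 4 (mod 2993)
4^2 ≡ 4^2 = 16 ≡ 16 (mod 2993)
4^4 ≡ 16^2 = 256 ≡ 256 (mod 2993)
4^8 ≡ 256^2 = 65536 ≡ 2683 (mod 2993)
4^16 ≡ 2683^2 = 7198489 ≡ 324 (mod 2993)
4^32 ≡ 324^2 = 104976 ≡ 221 (mod 2993)
4^64 ≡ 221^2 = 48841 ≡ 953 (mod 2993)
4^128 ≡ 953^2 = 908209 ≡ 1330 (mod 2993)
4^256 ≡ 1330^2 = 1768900 ≡ 37 (mod 2993)
4^512 ≡ 37^2 = 1369 ≡ 1369 (mod 2993)
4^1024 ≡ 1369^2 = 1874161 ≡ 543 (mod 2993)
4^2048 ≡ 543^2 = 294849 ≡ 1535 (mod 2993)
2992 = 2048 + 512 + 256 + 128 + 32 + 16 in binary powers of 2.
So 4^2992 ≡ 1535 · 1369 · 37 · 1330 · 221 · 324 ≡ 1205 (mod 2993).
Since 1205 ≠ 1, base 4 is a Fermat witness: 2993 is composite.

1205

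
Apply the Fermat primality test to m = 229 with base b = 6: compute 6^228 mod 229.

6^1 ≡ 6 (mod 229)
6^2 ≡ 6^2 = 36 ≡ 36 (mod 229)
6^4 ≡ 36^2 = 1296 ≡ 151 (mod 229)
6^8 ≡ 151^2 = 22801 ≡ 130 (mod 229)
6^16 ≡ 130^2 = 16900 ≡ 183 (mod 229)
6^32 ≡ 183^2 = 33489 ≡ 55 (mod 229)
6^64 ≡ 55^2 = 3025 ≡ 48 (mod 229)
6^128 ≡ 48^2 = 2304 ≡ 14 (mod 229)
228 = 128 + 64 + 32 + 4 in binary powers of 2.
So 6^228 ≡ 14 · 48 · 55 · 151 ≡ 1 (mod 229).
Since the result is 1, base 6 gives no evidence that 229 is composite.

1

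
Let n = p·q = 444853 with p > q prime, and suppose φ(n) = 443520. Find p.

673

φ(n) = (p−1)(q−1) = n − (p+q) + 1, so p + q = 444853 − 443520 + 1 = 1334.
p and q are the roots of t² − 1334t + 444853 = 0.
Discriminant: 1334² − 4·444853 = 1779556 − 1779412 = 144; √144 = 12.
q = (1334 − 12)/2 = 661, p = (1334 + 12)/2 = 673.
Check: 661 · 673 = 444853.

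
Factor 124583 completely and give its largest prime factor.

83

124583 = 19 · 6557
6557 = 79 · 83
83 is prime.
So 124583 = 19 · 79 · 83; the largest prime factor is 83.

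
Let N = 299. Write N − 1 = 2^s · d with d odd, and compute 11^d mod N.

267

299 − 1 = 298 = 2^1 · 149, so d = 149.
11^1 ≡ 11 (mod 299)
11^2 ≡ 11^2 = 121 ≡ 121 (mod 299)
11^4 ≡ 121^2 = 14641 ≡ 289 (mod 299)
11^8 ≡ 289^2 = 83521 ≡ 100 (mod 299)
11^16 ≡ 100^2 = 10000 ≡ 133 (mod 299)
11^32 ≡ 133^2 = 17689 ≡ 48 (mod 299)
11^64 ≡ 48^2 = 2304 ≡ 211 (mod 299)
11^128 ≡ 211^2 = 44521 ≡ 269 (mod 299)
149 = 128 + 16 + 4 + 1 in binary powers of 2.
So 11^149 ≡ 269 · 133 · 289 · 11 ≡ 267 (mod 299).
Squaring chain: 267; never reaches −1, so base 11 is a Miller–Rabin witness that 299 is composite.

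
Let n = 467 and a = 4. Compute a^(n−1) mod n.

4^1 ≡ 4 (mod 467)
4^2 ≡ 4^2 = 16 ≡ 16 (mod 467)
4^4 ≡ 16^2 = 256 ≡ 256 (mod 467)
4^8 ≡ 256^2 = 65536 ≡ 156 (mod 467)
4^16 ≡ 156^2 = 24336 ≡ 52 (mod 467)
4^32 ≡ 52^2 = 2704 ≡ 369 (mod 467)
4^64 ≡ 369^2 = 136161 ≡ 264 (mod 467)
4^128 ≡ 264^2 = 69696 ≡ 113 (mod 467)
4^256 ≡ 113^2 = 12769 ≡ 160 (mod 467)
466 = 256 + 128 + 64 + 16 + 2 in binary powers of 2.
So 4^466 ≡ 160 · 113 · 264 · 52 · 16 ≡ 1 (mod 467).
Since the result is 1, base 4 gives no evidence that 467 is composite.

1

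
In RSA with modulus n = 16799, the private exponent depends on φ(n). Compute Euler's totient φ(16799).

16536

Factor: 16799 = 107 · 157.
φ(16799) = (107−1) · (157−1) = 106 · 156 = 16536.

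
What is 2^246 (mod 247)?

220

2^1 ≡ 2 (mod 247)
2^2 ≡ 2^2 = 4 ≡ 4 (mod 247)
2^4 ≡ 4^2 = 16 ≡ 16 (mod 247)
2^8 ≡ 16^2 = 256 ≡ 9 (mod 247)
2^16 ≡ 9^2 = 81 ≡ 81 (mod 247)
2^32 ≡ 81^2 = 6561 ≡ 139 (mod 247)
2^64 ≡ 139^2 = 19321 ≡ 55 (mod 247)
2^128 ≡ 55^2 = 3025 ≡ 61 (mod 247)
246 = 128 + 64 + 32 + 16 + 4 + 2 in binary powers of 2.
So 2^246 ≡ 61 · 55 · 139 · 81 · 16 · 4 ≡ 220 (mod 247).
Since 220 ≠ 1, base 2 is a Fermat witness: 247 is composite.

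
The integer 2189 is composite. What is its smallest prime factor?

2189 is odd.
Digit sum 20, not divisible by 3.
Ends in 9: not divisible by 5.
7: 2189 = 7·312 + 5
11: 2189 = 11·199

11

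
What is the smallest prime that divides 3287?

3287 is odd.
Digit sum 20, not divisible by 3.
Ends in 7: not divisible by 5.
7: 3287 = 7·469 + 4
11: 3287 = 11·298 + 9
13: 3287 = 13·252 + 11
17: 3287 = 17·193 + 6
19: 3287 = 19·173

19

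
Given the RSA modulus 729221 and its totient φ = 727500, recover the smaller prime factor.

φ(n) = (p−1)(q−1) = n − (p+q) + 1, so p + q = 729221 − 727500 + 1 = 1722.
p and q are the roots of t² − 1722t + 729221 = 0.
Discriminant: 1722² − 4·729221 = 2965284 − 2916884 = 48400; √48400 = 220.
q = (1722 − 220)/2 = 751, p = (1722 + 220)/2 = 971.
Check: 751 · 971 = 729221.

751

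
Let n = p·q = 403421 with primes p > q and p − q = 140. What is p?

Since p = q + 140, we have 403421 = q(q + 140), so q² + 140q − 403421 = 0.
Discriminant: 140² + 4·403421 = 19600 + 1613684 = 1633284; √1633284 = 1278.
q = (−140 + 1278)/2 = 569, and p = q + 140 = 709.
Check: 569 · 709 = 403421.

709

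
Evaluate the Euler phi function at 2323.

2200

Factor: 2323 = 23 · 101.
φ(2323) = (23−1) · (101−1) = 22 · 100 = 2200.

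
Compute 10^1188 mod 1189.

10^1 ≡ 10 (mod 1189)
10^2 ≡ 10^2 = 100 ≡ 100 (mod 1189)
10^4 ≡ 100^2 = 10000 ≡ 488 (mod 1189)
10^8 ≡ 488^2 = 238144 ≡ 344 (mod 1189)
10^16 ≡ 344^2 = 118336 ≡ 625 (mod 1189)
10^32 ≡ 625^2 = 390625 ≡ 633 (mod 1189)
10^64 ≡ 633^2 = 400689 ≡ 1185 (mod 1189)
10^128 ≡ 1185^2 = 1404225 ≡ 16 (mod 1189)
10^256 ≡ 16^2 = 256 ≡ 256 (mod 1189)
10^512 ≡ 256^2 = 65536 ≡ 141 (mod 1189)
10^1024 ≡ 141^2 = 19881 ≡ 857 (mod 1189)
1188 = 1024 + 128 + 32 + 4 in binary powers of 2.
So 10^1188 ≡ 857 · 16 · 633 · 488 ≡ 426 (mod 1189).
Since 426 ≠ 1, base 10 is a Fermat witness: 1189 is composite.

426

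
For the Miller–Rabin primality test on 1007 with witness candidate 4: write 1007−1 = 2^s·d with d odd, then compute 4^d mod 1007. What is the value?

1007 − 1 = 1006 = 2^1 · 503, so d = 503.
4^1 ≡ 4 (mod 1007)
4^2 ≡ 4^2 = 16 ≡ 16 (mod 1007)
4^4 ≡ 16^2 = 256 ≡ 256 (mod 1007)
4^8 ≡ 256^2 = 65536 ≡ 81 (mod 1007)
4^16 ≡ 81^2 = 6561 ≡ 519 (mod 1007)
4^32 ≡ 519^2 = 269361 ≡ 492 (mod 1007)
4^64 ≡ 492^2 = 242064 ≡ 384 (mod 1007)
4^128 ≡ 384^2 = 147456 ≡ 434 (mod 1007)
4^256 ≡ 434^2 = 188356 ≡ 47 (mod 1007)
503 = 256 + 128 + 64 + 32 + 16 + 4 + 2 + 1 in binary powers of 2.
So 4^503 ≡ 47 · 434 · 384 · 492 · 519 · 256 · 16 · 4 ≡ 271 (mod 1007).
Squaring chain: 271; never reaches −1, so base 4 is a Miller–Rabin witness that 1007 is composite.

271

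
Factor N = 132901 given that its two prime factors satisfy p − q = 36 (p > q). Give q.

Since p = q + 36, we have 132901 = q(q + 36), so q² + 36q − 132901 = 0.
Discriminant: 36² + 4·132901 = 1296 + 531604 = 532900; √532900 = 730.
q = (−36 + 730)/2 = 347, and p = q + 36 = 383.
Check: 347 · 383 = 132901.

347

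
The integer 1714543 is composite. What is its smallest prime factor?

1714543 is odd.
Digit sum 25, not divisible by 3.
Ends in 3: not divisible by 5.
7: 1714543 = 7·244934 + 5
11: 1714543 = 11·155867 + 6
13: 1714543 = 13·131887 + 12
17: 1714543 = 17·100855 + 8
19: 1714543 = 19·90239 + 2
23: 1714543 = 23·74545 + 8
29: 1714543 = 29·59122 + 5
31: 1714543 = 31·55307 + 26
37: 1714543 = 37·46339

37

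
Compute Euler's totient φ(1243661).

1205008

Factor: 1243661 = 59 · 107 · 197.
φ(1243661) = (59−1) · (107−1) · (197−1) = 58 · 106 · 196 = 1205008.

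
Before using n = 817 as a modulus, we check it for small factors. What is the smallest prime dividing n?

817 is odd.
Digit sum 16, not divisible by 3.
Ends in 7: not divisible by 5.
7: 817 = 7·116 + 5
11: 817 = 11·74 + 3
13: 817 = 13·62 + 11
17: 817 = 17·48 + 1
19: 817 = 19·43

19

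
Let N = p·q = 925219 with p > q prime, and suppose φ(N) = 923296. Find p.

φ(n) = (p−1)(q−1) = n − (p+q) + 1, so p + q = 925219 − 923296 + 1 = 1924.
p and q are the roots of t² − 1924t + 925219 = 0.
Discriminant: 1924² − 4·925219 = 3701776 − 3700876 = 900; √900 = 30.
q = (1924 − 30)/2 = 947, p = (1924 + 30)/2 = 977.
Check: 947 · 977 = 925219.

977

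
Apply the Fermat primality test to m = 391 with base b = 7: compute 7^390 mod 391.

7^1 ≡ 7 (mod 391)
7^2 ≡ 7^2 = 49 ≡ 49 (mod 391)
7^4 ≡ 49^2 = 2401 ≡ 55 (mod 391)
7^8 ≡ 55^2 = 3025 ≡ 288 (mod 391)
7^16 ≡ 288^2 = 82944 ≡ 52 (mod 391)
7^32 ≡ 52^2 = 2704 ≡ 358 (mod 391)
7^64 ≡ 358^2 = 128164 ≡ 307 (mod 391)
7^128 ≡ 307^2 = 94249 ≡ 18 (mod 391)
7^256 ≡ 18^2 = 324 ≡ 324 (mod 391)
390 = 256 + 128 + 4 + 2 in binary powers of 2.
So 7^390 ≡ 324 · 18 · 55 · 49 ≡ 213 (mod 391).
Since 213 ≠ 1, base 7 is a Fermat witness: 391 is composite.

213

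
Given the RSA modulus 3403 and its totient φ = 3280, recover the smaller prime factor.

41

φ(n) = (p−1)(q−1) = n − (p+q) + 1, so p + q = 3403 − 3280 + 1 = 124.
p and q are the roots of t² − 124t + 3403 = 0.
Discriminant: 124² − 4·3403 = 15376 − 13612 = 1764; √1764 = 42.
q = (124 − 42)/2 = 41, p = (124 + 42)/2 = 83.
Check: 41 · 83 = 3403.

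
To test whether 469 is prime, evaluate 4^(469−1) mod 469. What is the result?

4^1 ≡ 4 (mod 469)
4^2 ≡ 4^2 = 16 ≡ 16 (mod 469)
4^4 ≡ 16^2 = 256 ≡ 256 (mod 469)
4^8 ≡ 256^2 = 65536 ≡ 345 (mod 469)
4^16 ≡ 345^2 = 119025 ≡ 368 (mod 469)
4^32 ≡ 368^2 = 135424 ≡ 352 (mod 469)
4^64 ≡ 352^2 = 123904 ≡ 88 (mod 469)
4^128 ≡ 88^2 = 7744 ≡ 240 (mod 469)
4^256 ≡ 240^2 = 57600 ≡ 382 (mod 469)
468 = 256 + 128 + 64 + 16 + 4 in binary powers of 2.
So 4^468 ≡ 382 · 240 · 88 · 368 · 256 ≡ 344 (mod 469).
Since 344 ≠ 1, base 4 is a Fermat witness: 469 is composite.

344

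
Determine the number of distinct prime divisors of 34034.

5

34034 = 2 · 17017
17017 = 7 · 2431
2431 = 11 · 221
221 = 13 · 17
34034 = 2 · 7 · 11 · 13 · 17, which has 5 distinct prime factors.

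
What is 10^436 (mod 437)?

101

10^1 ≡ 10 (mod 437)
10^2 ≡ 10^2 = 100 ≡ 100 (mod 437)
10^4 ≡ 100^2 = 10000 ≡ 386 (mod 437)
10^8 ≡ 386^2 = 148996 ≡ 416 (mod 437)
10^16 ≡ 416^2 = 173056 ≡ 4 (mod 437)
10^32 ≡ 4^2 = 16 ≡ 16 (mod 437)
10^64 ≡ 16^2 = 256 ≡ 256 (mod 437)
10^128 ≡ 256^2 = 65536 ≡ 423 (mod 437)
10^256 ≡ 423^2 = 178929 ≡ 196 (mod 437)
436 = 256 + 128 + 32 + 16 + 4 in binary powers of 2.
So 10^436 ≡ 196 · 423 · 16 · 4 · 386 ≡ 101 (mod 437).
Since 101 ≠ 1, base 10 is a Fermat witness: 437 is composite.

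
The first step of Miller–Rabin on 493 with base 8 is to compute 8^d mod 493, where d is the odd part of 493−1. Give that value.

206

493 − 1 = 492 = 2^2 · 123, so d = 123.
8^1 ≡ 8 (mod 493)
8^2 ≡ 8^2 = 64 ≡ 64 (mod 493)
8^4 ≡ 64^2 = 4096 ≡ 152 (mod 493)
8^8 ≡ 152^2 = 23104 ≡ 426 (mod 493)
8^16 ≡ 426^2 = 181476 ≡ 52 (mod 493)
8^32 ≡ 52^2 = 2704 ≡ 239 (mod 493)
8^64 ≡ 239^2 = 57121 ≡ 426 (mod 493)
123 = 64 + 32 + 16 + 8 + 2 + 1 in binary powers of 2.
So 8^123 ≡ 426 · 239 · 52 · 426 · 64 · 8 ≡ 206 (mod 493).
Squaring chain: 206 → 38; never reaches −1, so base 8 is a Miller–Rabin witness that 493 is composite.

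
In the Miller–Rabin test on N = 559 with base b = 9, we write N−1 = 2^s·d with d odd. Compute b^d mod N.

391

559 − 1 = 558 = 2^1 · 279, so d = 279.
9^1 ≡ 9 (mod 559)
9^2 ≡ 9^2 = 81 ≡ 81 (mod 559)
9^4 ≡ 81^2 = 6561 ≡ 412 (mod 559)
9^8 ≡ 412^2 = 169744 ≡ 367 (mod 559)
9^16 ≡ 367^2 = 134689 ≡ 529 (mod 559)
9^32 ≡ 529^2 = 279841 ≡ 341 (mod 559)
9^64 ≡ 341^2 = 116281 ≡ 9 (mod 559)
9^128 ≡ 9^2 = 81 ≡ 81 (mod 559)
9^256 ≡ 81^2 = 6561 ≡ 412 (mod 559)
279 = 256 + 16 + 4 + 2 + 1 in binary powers of 2.
So 9^279 ≡ 412 · 529 · 412 · 81 · 9 ≡ 391 (mod 559).
Squaring chain: 391; never reaches −1, so base 9 is a Miller–Rabin witness that 559 is composite.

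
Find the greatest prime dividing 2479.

67

2479 = 37 · 67
67 is prime.
So 2479 = 37 · 67; the largest prime factor is 67.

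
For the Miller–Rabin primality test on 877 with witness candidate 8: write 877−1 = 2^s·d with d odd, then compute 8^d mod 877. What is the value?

877 − 1 = 876 = 2^2 · 219, so d = 219.
8^1 ≡ 8 (mod 877)
8^2 ≡ 8^2 = 64 ≡ 64 (mod 877)
8^4 ≡ 64^2 = 4096 ≡ 588 (mod 877)
8^8 ≡ 588^2 = 345744 ≡ 206 (mod 877)
8^16 ≡ 206^2 = 42436 ≡ 340 (mod 877)
8^32 ≡ 340^2 = 115600 ≡ 713 (mod 877)
8^64 ≡ 713^2 = 508369 ≡ 586 (mod 877)
8^128 ≡ 586^2 = 343396 ≡ 489 (mod 877)
219 = 128 + 64 + 16 + 8 + 2 + 1 in binary powers of 2.
So 8^219 ≡ 489 · 586 · 340 · 206 · 64 · 8 ≡ 726 (mod 877).
Squaring chain: 726 → 876; reaches −1, so base 8 does not prove 877 composite.

726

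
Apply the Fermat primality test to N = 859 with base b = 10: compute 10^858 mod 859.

10^1 ≡ 10 (mod 859)
10^2 ≡ 10^2 = 100 ≡ 100 (mod 859)
10^4 ≡ 100^2 = 10000 ≡ 551 (mod 859)
10^8 ≡ 551^2 = 303601 ≡ 374 (mod 859)
10^16 ≡ 374^2 = 139876 ≡ 718 (mod 859)
10^32 ≡ 718^2 = 515524 ≡ 124 (mod 859)
10^64 ≡ 124^2 = 15376 ≡ 773 (mod 859)
10^128 ≡ 773^2 = 597529 ≡ 524 (mod 859)
10^256 ≡ 524^2 = 274576 ≡ 555 (mod 859)
10^512 ≡ 555^2 = 308025 ≡ 503 (mod 859)
858 = 512 + 256 + 64 + 16 + 8 + 2 in binary powers of 2.
So 10^858 ≡ 503 · 555 · 773 · 718 · 374 · 100 ≡ 1 (mod 859).
Since the result is 1, base 10 gives no evidence that 859 is composite.

1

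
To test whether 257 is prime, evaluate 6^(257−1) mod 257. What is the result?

1

6^1 ≡ 6 (mod 257)
6^2 ≡ 6^2 = 36 ≡ 36 (mod 257)
6^4 ≡ 36^2 = 1296 ≡ 11 (mod 257)
6^8 ≡ 11^2 = 121 ≡ 121 (mod 257)
6^16 ≡ 121^2 = 14641 ≡ 249 (mod 257)
6^32 ≡ 249^2 = 62001 ≡ 64 (mod 257)
6^64 ≡ 64^2 = 4096 ≡ 241 (mod 257)
6^128 ≡ 241^2 = 58081 ≡ 256 (mod 257)
6^256 ≡ 256^2 = 65536 ≡ 1 (mod 257)
256 = 256 in binary powers of 2.
So 6^256 ≡ 1 ≡ 1 (mod 257).
Since the result is 1, base 6 gives no evidence that 257 is composite.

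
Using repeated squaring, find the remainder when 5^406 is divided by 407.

104

5^1 ≡ 5 (mod 407)
5^2 ≡ 5^2 = 25 ≡ 25 (mod 407)
5^4 ≡ 25^2 = 625 ≡ 218 (mod 407)
5^8 ≡ 218^2 = 47524 ≡ 312 (mod 407)
5^16 ≡ 312^2 = 97344 ≡ 71 (mod 407)
5^32 ≡ 71^2 = 5041 ≡ 157 (mod 407)
5^64 ≡ 157^2 = 24649 ≡ 229 (mod 407)
5^128 ≡ 229^2 = 52441 ≡ 345 (mod 407)
5^256 ≡ 345^2 = 119025 ≡ 181 (mod 407)
406 = 256 + 128 + 16 + 4 + 2 in binary powers of 2.
So 5^406 ≡ 181 · 345 · 71 · 218 · 25 ≡ 104 (mod 407).
Since 104 ≠ 1, base 5 is a Fermat witness: 407 is composite.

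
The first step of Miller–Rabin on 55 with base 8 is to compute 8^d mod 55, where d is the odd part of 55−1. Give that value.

55 − 1 = 54 = 2^1 · 27, so d = 27.
8^1 ≡ 8 (mod 55)
8^2 ≡ 8^2 = 64 ≡ 9 (mod 55)
8^4 ≡ 9^2 = 81 ≡ 26 (mod 55)
8^8 ≡ 26^2 = 676 ≡ 16 (mod 55)
8^16 ≡ 16^2 = 256 ≡ 36 (mod 55)
27 = 16 + 8 + 2 + 1 in binary powers of 2.
So 8^27 ≡ 36 · 16 · 9 · 8 ≡ 2 (mod 55).
Squaring chain: 2; never reaches −1, so base 8 is a Miller–Rabin witness that 55 is composite.

2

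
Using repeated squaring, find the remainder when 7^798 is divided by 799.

773

7^1 ≡ 7 (mod 799)
7^2 ≡ 7^2 = 49 ≡ 49 (mod 799)
7^4 ≡ 49^2 = 2401 ≡ 4 (mod 799)
7^8 ≡ 4^2 = 16 ≡ 16 (mod 799)
7^16 ≡ 16^2 = 256 ≡ 256 (mod 799)
7^32 ≡ 256^2 = 65536 ≡ 18 (mod 799)
7^64 ≡ 18^2 = 324 ≡ 324 (mod 799)
7^128 ≡ 324^2 = 104976 ≡ 307 (mod 799)
7^256 ≡ 307^2 = 94249 ≡ 766 (mod 799)
7^512 ≡ 766^2 = 586756 ≡ 290 (mod 799)
798 = 512 + 256 + 16 + 8 + 4 + 2 in binary powers of 2.
So 7^798 ≡ 290 · 766 · 256 · 16 · 4 · 49 ≡ 773 (mod 799).
Since 773 ≠ 1, base 7 is a Fermat witness: 799 is composite.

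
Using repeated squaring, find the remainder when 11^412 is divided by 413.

11^1 ≡ 11 (mod 413)
11^2 ≡ 11^2 = 121 ≡ 121 (mod 413)
11^4 ≡ 121^2 = 14641 ≡ 186 (mod 413)
11^8 ≡ 186^2 = 34596 ≡ 317 (mod 413)
11^16 ≡ 317^2 = 100489 ≡ 130 (mod 413)
11^32 ≡ 130^2 = 16900 ≡ 380 (mod 413)
11^64 ≡ 380^2 = 144400 ≡ 263 (mod 413)
11^128 ≡ 263^2 = 69169 ≡ 198 (mod 413)
11^256 ≡ 198^2 = 39204 ≡ 382 (mod 413)
412 = 256 + 128 + 16 + 8 + 4 in binary powers of 2.
So 11^412 ≡ 382 · 198 · 130 · 317 · 186 ≡ 263 (mod 413).
Since 263 ≠ 1, base 11 is a Fermat witness: 413 is composite.

263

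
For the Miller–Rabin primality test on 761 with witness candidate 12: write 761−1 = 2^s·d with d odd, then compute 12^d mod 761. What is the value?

626

761 − 1 = 760 = 2^3 · 95, so d = 95.
12^1 ≡ 12 (mod 761)
12^2 ≡ 12^2 = 144 ≡ 144 (mod 761)
12^4 ≡ 144^2 = 20736 ≡ 189 (mod 761)
12^8 ≡ 189^2 = 35721 ≡ 715 (mod 761)
12^16 ≡ 715^2 = 511225 ≡ 594 (mod 761)
12^32 ≡ 594^2 = 352836 ≡ 493 (mod 761)
12^64 ≡ 493^2 = 243049 ≡ 290 (mod 761)
95 = 64 + 16 + 8 + 4 + 2 + 1 in binary powers of 2.
So 12^95 ≡ 290 · 594 · 715 · 189 · 144 · 12 ≡ 626 (mod 761).
Squaring chain: 626 → 722 → 760; reaches −1, so base 12 does not prove 761 composite.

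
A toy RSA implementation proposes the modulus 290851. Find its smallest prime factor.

290851 is odd.
Digit sum 25, not divisible by 3.
Ends in 1: not divisible by 5.
7: 290851 = 7·41550 + 1
11: 290851 = 11·26441

11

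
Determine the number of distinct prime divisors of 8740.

8740 = 2^2 · 2185
2185 = 5 · 437
437 = 19 · 23
8740 = 2^2 · 5 · 19 · 23, which has 4 distinct prime factors.

4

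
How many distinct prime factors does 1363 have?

1363 = 29 · 47
1363 = 29 · 47, which has 2 distinct prime factors.

2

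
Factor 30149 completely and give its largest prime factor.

73

30149 = 7 · 4307
4307 = 59 · 73
73 is prime.
So 30149 = 7 · 59 · 73; the largest prime factor is 73.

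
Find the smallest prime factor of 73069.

89

73069 is odd.
Digit sum 25, not divisible by 3.
Ends in 9: not divisible by 5.
7: 73069 = 7·10438 + 3
11: 73069 = 11·6642 + 7
13: 73069 = 13·5620 + 9
17: 73069 = 17·4298 + 3
19: 73069 = 19·3845 + 14
23: 73069 = 23·3176 + 21
29: 73069 = 29·2519 + 18
31: 73069 = 31·2357 + 2
37: 73069 = 37·1974 + 31
41: 73069 = 41·1782 + 7
43: 73069 = 43·1699 + 12
47: 73069 = 47·1554 + 31
53: 73069 = 53·1378 + 35
59: 73069 = 59·1238 + 27
61: 73069 = 61·1197 + 52
67: 73069 = 67·1090 + 39
71: 73069 = 71·1029 + 10
73: 73069 = 73·1000 + 69
79: 73069 = 79·924 + 73
83: 73069 = 83·880 + 29
89: 73069 = 89·821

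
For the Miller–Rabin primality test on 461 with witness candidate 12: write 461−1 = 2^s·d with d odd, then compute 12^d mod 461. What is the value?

461 − 1 = 460 = 2^2 · 115, so d = 115.
12^1 ≡ 12 (mod 461)
12^2 ≡ 12^2 = 144 ≡ 144 (mod 461)
12^4 ≡ 144^2 = 20736 ≡ 452 (mod 461)
12^8 ≡ 452^2 = 204304 ≡ 81 (mod 461)
12^16 ≡ 81^2 = 6561 ≡ 107 (mod 461)
12^32 ≡ 107^2 = 11449 ≡ 385 (mod 461)
12^64 ≡ 385^2 = 148225 ≡ 244 (mod 461)
115 = 64 + 32 + 16 + 2 + 1 in binary powers of 2.
So 12^115 ≡ 244 · 385 · 107 · 144 · 12 ≡ 48 (mod 461).
Squaring chain: 48 → 460; reaches −1, so base 12 does not prove 461 composite.

48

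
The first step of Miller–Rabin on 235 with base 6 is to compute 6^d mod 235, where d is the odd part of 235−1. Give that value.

235 − 1 = 234 = 2^1 · 117, so d = 117.
6^1 ≡ 6 (mod 235)
6^2 ≡ 6^2 = 36 ≡ 36 (mod 235)
6^4 ≡ 36^2 = 1296 ≡ 121 (mod 235)
6^8 ≡ 121^2 = 14641 ≡ 71 (mod 235)
6^16 ≡ 71^2 = 5041 ≡ 106 (mod 235)
6^32 ≡ 106^2 = 11236 ≡ 191 (mod 235)
6^64 ≡ 191^2 = 36481 ≡ 56 (mod 235)
117 = 64 + 32 + 16 + 4 + 1 in binary powers of 2.
So 6^117 ≡ 56 · 191 · 106 · 121 · 6 ≡ 36 (mod 235).
Squaring chain: 36; never reaches −1, so base 6 is a Miller–Rabin witness that 235 is composite.

36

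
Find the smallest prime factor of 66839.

66839 is odd.
Digit sum 32, not divisible by 3.
Ends in 9: not divisible by 5.
7: 66839 = 7·9548 + 3
11: 66839 = 11·6076 + 3
13: 66839 = 13·5141 + 6
17: 66839 = 17·3931 + 12
19: 66839 = 19·3517 + 16
23: 66839 = 23·2906 + 1
29: 66839 = 29·2304 + 23
31: 66839 = 31·2156 + 3
37: 66839 = 37·1806 + 17
41: 66839 = 41·1630 + 9
43: 66839 = 43·1554 + 17
47: 66839 = 47·1422 + 5
53: 66839 = 53·1261 + 6
59: 66839 = 59·1132 + 51
61: 66839 = 61·1095 + 44
67: 66839 = 67·997 + 40
71: 66839 = 71·941 + 28
73: 66839 = 73·915 + 44
79: 66839 = 79·846 + 5
83: 66839 = 83·805 + 24
89: 66839 = 89·751

89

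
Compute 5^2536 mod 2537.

1975

5^1 ≡ 5 (mod 2537)
5^2 ≡ 5^2 = 25 ≡ 25 (mod 2537)
5^4 ≡ 25^2 = 625 ≡ 625 (mod 2537)
5^8 ≡ 625^2 = 390625 ≡ 2464 (mod 2537)
5^16 ≡ 2464^2 = 6071296 ≡ 255 (mod 2537)
5^32 ≡ 255^2 = 65025 ≡ 1600 (mod 2537)
5^64 ≡ 1600^2 = 2560000 ≡ 167 (mod 2537)
5^128 ≡ 167^2 = 27889 ≡ 2519 (mod 2537)
5^256 ≡ 2519^2 = 6345361 ≡ 324 (mod 2537)
5^512 ≡ 324^2 = 104976 ≡ 959 (mod 2537)
5^1024 ≡ 959^2 = 919681 ≡ 1287 (mod 2537)
5^2048 ≡ 1287^2 = 1656369 ≡ 2245 (mod 2537)
2536 = 2048 + 256 + 128 + 64 + 32 + 8 in binary powers of 2.
So 5^2536 ≡ 2245 · 324 · 2519 · 167 · 1600 · 2464 ≡ 1975 (mod 2537).
Since 1975 ≠ 1, base 5 is a Fermat witness: 2537 is composite.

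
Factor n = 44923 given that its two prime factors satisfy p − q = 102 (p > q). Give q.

167

Since p = q + 102, we have 44923 = q(q + 102), so q² + 102q − 44923 = 0.
Discriminant: 102² + 4·44923 = 10404 + 179692 = 190096; √190096 = 436.
q = (−102 + 436)/2 = 167, and p = q + 102 = 269.
Check: 167 · 269 = 44923.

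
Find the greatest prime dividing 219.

219 = 3 · 73
73 is prime.
So 219 = 3 · 73; the largest prime factor is 73.

73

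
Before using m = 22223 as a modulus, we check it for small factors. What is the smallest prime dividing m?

22223 is odd.
Digit sum 11, not divisible by 3.
Ends in 3: not divisible by 5.
7: 22223 = 7·3174 + 5
11: 22223 = 11·2020 + 3
13: 22223 = 13·1709 + 6
17: 22223 = 17·1307 + 4
19: 22223 = 19·1169 + 12
23: 22223 = 23·966 + 5
29: 22223 = 29·766 + 9
31: 22223 = 31·716 + 27
37: 22223 = 37·600 + 23
41: 22223 = 41·542 + 1
43: 22223 = 43·516 + 35
47: 22223 = 47·472 + 39
53: 22223 = 53·419 + 16
59: 22223 = 59·376 + 39
61: 22223 = 61·364 + 19
67: 22223 = 67·331 + 46
71: 22223 = 71·313

71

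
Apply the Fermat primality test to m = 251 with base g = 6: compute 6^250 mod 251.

6^1 ≡ 6 (mod 251)
6^2 ≡ 6^2 = 36 ≡ 36 (mod 251)
6^4 ≡ 36^2 = 1296 ≡ 41 (mod 251)
6^8 ≡ 41^2 = 1681 ≡ 175 (mod 251)
6^16 ≡ 175^2 = 30625 ≡ 3 (mod 251)
6^32 ≡ 3^2 = 9 ≡ 9 (mod 251)
6^64 ≡ 9^2 = 81 ≡ 81 (mod 251)
6^128 ≡ 81^2 = 6561 ≡ 35 (mod 251)
250 = 128 + 64 + 32 + 16 + 8 + 2 in binary powers of 2.
So 6^250 ≡ 35 · 81 · 9 · 3 · 175 · 36 ≡ 1 (mod 251).
Since the result is 1, base 6 gives no evidence that 251 is composite.

1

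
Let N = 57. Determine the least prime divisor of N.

3

57 is odd.
Digit sum 12, divisible by 3.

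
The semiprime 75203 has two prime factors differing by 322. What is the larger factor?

Since p = q + 322, we have 75203 = q(q + 322), so q² + 322q − 75203 = 0.
Discriminant: 322² + 4·75203 = 103684 + 300812 = 404496; √404496 = 636.
q = (−322 + 636)/2 = 157, and p = q + 322 = 479.
Check: 157 · 479 = 75203.

479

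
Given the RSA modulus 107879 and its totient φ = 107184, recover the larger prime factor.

463

φ(n) = (p−1)(q−1) = n − (p+q) + 1, so p + q = 107879 − 107184 + 1 = 696.
p and q are the roots of t² − 696t + 107879 = 0.
Discriminant: 696² − 4·107879 = 484416 − 431516 = 52900; √52900 = 230.
q = (696 − 230)/2 = 233, p = (696 + 230)/2 = 463.
Check: 233 · 463 = 107879.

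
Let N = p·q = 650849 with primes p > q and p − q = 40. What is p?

Since p = q + 40, we have 650849 = q(q + 40), so q² + 40q − 650849 = 0.
Discriminant: 40² + 4·650849 = 1600 + 2603396 = 2604996; √2604996 = 1614.
q = (−40 + 1614)/2 = 787, and p = q + 40 = 827.
Check: 787 · 827 = 650849.

827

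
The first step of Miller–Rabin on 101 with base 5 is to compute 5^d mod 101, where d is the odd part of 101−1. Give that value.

101 − 1 = 100 = 2^2 · 25, so d = 25.
5^1 ≡ 5 (mod 101)
5^2 ≡ 5^2 = 25 ≡ 25 (mod 101)
5^4 ≡ 25^2 = 625 ≡ 19 (mod 101)
5^8 ≡ 19^2 = 361 ≡ 58 (mod 101)
5^16 ≡ 58^2 = 3364 ≡ 31 (mod 101)
25 = 16 + 8 + 1 in binary powers of 2.
So 5^25 ≡ 31 · 58 · 5 ≡ 1 (mod 101).
Since 5^d ≡ 1 (mod 101), base 5 does not prove 101 composite.

1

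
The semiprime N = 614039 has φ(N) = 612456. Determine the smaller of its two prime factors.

φ(n) = (p−1)(q−1) = n − (p+q) + 1, so p + q = 614039 − 612456 + 1 = 1584.
p and q are the roots of t² − 1584t + 614039 = 0.
Discriminant: 1584² − 4·614039 = 2509056 − 2456156 = 52900; √52900 = 230.
q = (1584 − 230)/2 = 677, p = (1584 + 230)/2 = 907.
Check: 677 · 907 = 614039.

677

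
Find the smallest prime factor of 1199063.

29

1199063 is odd.
Digit sum 29, not divisible by 3.
Ends in 3: not divisible by 5.
7: 1199063 = 7·171294 + 5
11: 1199063 = 11·109005 + 8
13: 1199063 = 13·92235 + 8
17: 1199063 = 17·70533 + 2
19: 1199063 = 19·63108 + 11
23: 1199063 = 23·52133 + 4
29: 1199063 = 29·41347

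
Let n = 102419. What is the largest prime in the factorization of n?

102419 = 23 · 4453
4453 = 61 · 73
73 is prime.
So 102419 = 23 · 61 · 73; the largest prime factor is 73.

73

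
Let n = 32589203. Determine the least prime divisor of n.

32589203 is odd.
Digit sum 32, not divisible by 3.
Ends in 3: not divisible by 5.
7: 32589203 = 7·4655600 + 3
11: 32589203 = 11·2962654 + 9
13: 32589203 = 13·2506861 + 10
17: 32589203 = 17·1917011 + 16
19: 32589203 = 19·1715221 + 4
23: 32589203 = 23·1416921 + 20
29: 32589203 = 29·1123765 + 18
31: 32589203 = 31·1051264 + 19
37: 32589203 = 37·880789 + 10
41: 32589203 = 41·794858 + 25
43: 32589203 = 43·757888 + 19
47: 32589203 = 47·693387 + 14
53: 32589203 = 53·614890 + 33
59: 32589203 = 59·552359 + 22
61: 32589203 = 61·534249 + 14
67: 32589203 = 67·486406 + 1
71: 32589203 = 71·459002 + 61
73: 32589203 = 73·446427 + 32
79: 32589203 = 79·412521 + 44
83: 32589203 = 83·392641

83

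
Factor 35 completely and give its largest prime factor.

35 = 5 · 7
7 is prime.
So 35 = 5 · 7; the largest prime factor is 7.

7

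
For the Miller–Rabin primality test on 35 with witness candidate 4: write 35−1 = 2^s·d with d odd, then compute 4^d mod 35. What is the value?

9

35 − 1 = 34 = 2^1 · 17, so d = 17.
4^1 ≡ 4 (mod 35)
4^2 ≡ 4^2 = 16 ≡ 16 (mod 35)
4^4 ≡ 16^2 = 256 ≡ 11 (mod 35)
4^8 ≡ 11^2 = 121 ≡ 16 (mod 35)
4^16 ≡ 16^2 = 256 ≡ 11 (mod 35)
17 = 16 + 1 in binary powers of 2.
So 4^17 ≡ 11 · 4 ≡ 9 (mod 35).
Squaring chain: 9; never reaches −1, so base 4 is a Miller–Rabin witness that 35 is composite.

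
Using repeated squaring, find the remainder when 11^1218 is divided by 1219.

11^1 ≡ 11 (mod 1219)
11^2 ≡ 11^2 = 121 ≡ 121 (mod 1219)
11^4 ≡ 121^2 = 14641 ≡ 13 (mod 1219)
11^8 ≡ 13^2 = 169 ≡ 169 (mod 1219)
11^16 ≡ 169^2 = 28561 ≡ 524 (mod 1219)
11^32 ≡ 524^2 = 274576 ≡ 301 (mod 1219)
11^64 ≡ 301^2 = 90601 ≡ 395 (mod 1219)
11^128 ≡ 395^2 = 156025 ≡ 1212 (mod 1219)
11^256 ≡ 1212^2 = 1468944 ≡ 49 (mod 1219)
11^512 ≡ 49^2 = 2401 ≡ 1182 (mod 1219)
11^1024 ≡ 1182^2 = 1397124 ≡ 150 (mod 1219)
1218 = 1024 + 128 + 64 + 2 in binary powers of 2.
So 11^1218 ≡ 150 · 1212 · 395 · 121 ≡ 261 (mod 1219).
Since 261 ≠ 1, base 11 is a Fermat witness: 1219 is composite.

261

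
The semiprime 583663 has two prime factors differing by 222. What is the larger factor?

Since p = q + 222, we have 583663 = q(q + 222), so q² + 222q − 583663 = 0.
Discriminant: 222² + 4·583663 = 49284 + 2334652 = 2383936; √2383936 = 1544.
q = (−222 + 1544)/2 = 661, and p = q + 222 = 883.
Check: 661 · 883 = 583663.

883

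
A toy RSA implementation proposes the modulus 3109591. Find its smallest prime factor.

3109591 is odd.
Digit sum 28, not divisible by 3.
Ends in 1: not divisible by 5.
7: 3109591 = 7·444227 + 2
11: 3109591 = 11·282690 + 1
13: 3109591 = 13·239199 + 4
17: 3109591 = 17·182917 + 2
19: 3109591 = 19·163662 + 13
23: 3109591 = 23·135199 + 14
29: 3109591 = 29·107227 + 8
31: 3109591 = 31·100309 + 12
37: 3109591 = 37·84043

37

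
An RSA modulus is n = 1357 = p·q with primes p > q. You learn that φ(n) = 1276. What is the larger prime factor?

φ(n) = (p−1)(q−1) = n − (p+q) + 1, so p + q = 1357 − 1276 + 1 = 82.
p and q are the roots of t² − 82t + 1357 = 0.
Discriminant: 82² − 4·1357 = 6724 − 5428 = 1296; √1296 = 36.
q = (82 − 36)/2 = 23, p = (82 + 36)/2 = 59.
Check: 23 · 59 = 1357.

59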